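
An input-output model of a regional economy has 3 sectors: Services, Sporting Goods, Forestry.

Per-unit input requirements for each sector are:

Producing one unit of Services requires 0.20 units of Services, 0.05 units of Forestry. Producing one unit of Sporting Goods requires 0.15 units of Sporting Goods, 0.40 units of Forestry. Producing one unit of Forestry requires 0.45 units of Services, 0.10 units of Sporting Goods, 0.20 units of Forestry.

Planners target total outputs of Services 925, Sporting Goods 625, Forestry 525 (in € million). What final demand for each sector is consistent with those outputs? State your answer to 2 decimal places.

d_1 = 503.75, d_2 = 478.75, d_3 = 123.75

I − A =
  [   0.80     0.00    -0.45]
  [   0.00     0.85    -0.10]
  [  -0.05    -0.40     0.80]
d = (I − A) x:
  d_1 = (+0.80)·925 + (+0.00)·625 + (-0.45)·525 = 503.75
  d_2 = (+0.00)·925 + (+0.85)·625 + (-0.10)·525 = 478.75
  d_3 = (-0.05)·925 + (-0.40)·625 + (+0.80)·525 = 123.75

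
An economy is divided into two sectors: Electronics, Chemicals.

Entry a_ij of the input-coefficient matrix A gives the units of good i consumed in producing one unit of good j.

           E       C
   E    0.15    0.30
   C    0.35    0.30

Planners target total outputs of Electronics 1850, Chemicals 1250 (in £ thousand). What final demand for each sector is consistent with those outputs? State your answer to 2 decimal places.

I − A =
  [   0.85    -0.30]
  [  -0.35     0.70]
d = (I − A) x:
  d_E = (+0.85)·1850 + (-0.30)·1250 = 1197.50
  d_C = (-0.35)·1850 + (+0.70)·1250 = 227.50

d_E = 1197.50, d_C = 227.50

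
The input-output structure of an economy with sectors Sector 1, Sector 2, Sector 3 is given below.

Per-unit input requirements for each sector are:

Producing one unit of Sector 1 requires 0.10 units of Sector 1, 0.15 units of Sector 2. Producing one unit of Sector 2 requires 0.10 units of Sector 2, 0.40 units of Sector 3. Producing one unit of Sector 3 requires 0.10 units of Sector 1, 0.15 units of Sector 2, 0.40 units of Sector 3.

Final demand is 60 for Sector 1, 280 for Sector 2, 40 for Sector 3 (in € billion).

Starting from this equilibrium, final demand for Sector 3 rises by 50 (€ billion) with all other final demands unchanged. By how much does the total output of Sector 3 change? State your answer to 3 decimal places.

I − A =
  [   0.90     0.00    -0.10]
  [  -0.15     0.90    -0.15]
  [   0.00    -0.40     0.60]
Cofactors of I−A, C_ij = (−1)^(i+j)·(minor ij) (rows/columns in the sector order above):
  C_11 = (0.90)(0.60) − (-0.15)(-0.40) = 0.4800
  C_12 = −[(-0.15)(0.60) − (-0.15)(0.00)] = 0.0900
  C_13 = (-0.15)(-0.40) − (0.90)(0.00) = 0.0600
  C_21 = −[(0.00)(0.60) − (-0.10)(-0.40)] = 0.0400
  C_22 = (0.90)(0.60) − (-0.10)(0.00) = 0.5400
  C_23 = −[(0.90)(-0.40) − (0.00)(0.00)] = 0.3600
  C_31 = (0.00)(-0.15) − (-0.10)(0.90) = 0.0900
  C_32 = −[(0.90)(-0.15) − (-0.10)(-0.15)] = 0.1500
  C_33 = (0.90)(0.90) − (0.00)(-0.15) = 0.8100
det(I−A) = Σ_j (I−A)_1j·C_1j = (0.90)(0.4800) + (0.00)(0.0900) + (-0.10)(0.0600) = 0.4260
adj(I−A) = Cᵀ =
  [ 0.4800   0.0400   0.0900]
  [ 0.0900   0.5400   0.1500]
  [ 0.0600   0.3600   0.8100]
(I − A)⁻¹ = adj(I−A) / det(I−A) ≈
  [   1.1268     0.0939     0.2113]
  [   0.2113     1.2676     0.3521]
  [   0.1408     0.8451     1.9014]
Δx = (I − A)⁻¹ Δd with Δd having +50 in the Sector 3 component and 0 elsewhere.
So Δx_3 = L_33 · (+50), where L_33 = adj(I−A)_33 / det(I−A) = 0.8100 / 0.4260.
Δx_3 = 0.8100 × (+50) / 0.4260 = 40.50 / 0.4260 ≈ 95.070.

Δx_3 = 95.070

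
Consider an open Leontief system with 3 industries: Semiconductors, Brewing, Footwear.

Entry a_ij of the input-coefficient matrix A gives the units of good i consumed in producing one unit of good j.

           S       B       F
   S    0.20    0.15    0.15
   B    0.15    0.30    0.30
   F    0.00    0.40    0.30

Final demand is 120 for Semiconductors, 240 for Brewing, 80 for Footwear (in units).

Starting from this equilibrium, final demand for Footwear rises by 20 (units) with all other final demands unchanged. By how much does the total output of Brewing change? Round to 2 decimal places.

I − A =
  [   0.80    -0.15    -0.15]
  [  -0.15     0.70    -0.30]
  [   0.00    -0.40     0.70]
Cofactors of I−A, C_ij = (−1)^(i+j)·(minor ij) (rows/columns in the sector order above):
  C_11 = (0.70)(0.70) − (-0.30)(-0.40) = 0.3700
  C_12 = −[(-0.15)(0.70) − (-0.30)(0.00)] = 0.1050
  C_13 = (-0.15)(-0.40) − (0.70)(0.00) = 0.0600
  C_21 = −[(-0.15)(0.70) − (-0.15)(-0.40)] = 0.1650
  C_22 = (0.80)(0.70) − (-0.15)(0.00) = 0.5600
  C_23 = −[(0.80)(-0.40) − (-0.15)(0.00)] = 0.3200
  C_31 = (-0.15)(-0.30) − (-0.15)(0.70) = 0.1500
  C_32 = −[(0.80)(-0.30) − (-0.15)(-0.15)] = 0.2625
  C_33 = (0.80)(0.70) − (-0.15)(-0.15) = 0.5375
det(I−A) = Σ_j (I−A)_1j·C_1j = (0.80)(0.3700) + (-0.15)(0.1050) + (-0.15)(0.0600) = 0.27125
adj(I−A) = Cᵀ =
  [ 0.3700   0.1650   0.1500]
  [ 0.1050   0.5600   0.2625]
  [ 0.0600   0.3200   0.5375]
(I − A)⁻¹ = adj(I−A) / det(I−A) ≈
  [   1.3641     0.6083     0.5530]
  [   0.3871     2.0645     0.9677]
  [   0.2212     1.1797     1.9816]
Δx = (I − A)⁻¹ Δd with Δd having +20 in the Footwear component and 0 elsewhere.
So Δx_B = L_BF · (+20), where L_BF = adj(I−A)_BF / det(I−A) = 0.2625 / 0.27125.
Δx_B = 0.2625 × (+20) / 0.27125 = 5.25 / 0.27125 ≈ 19.35.

Δx_B = 19.35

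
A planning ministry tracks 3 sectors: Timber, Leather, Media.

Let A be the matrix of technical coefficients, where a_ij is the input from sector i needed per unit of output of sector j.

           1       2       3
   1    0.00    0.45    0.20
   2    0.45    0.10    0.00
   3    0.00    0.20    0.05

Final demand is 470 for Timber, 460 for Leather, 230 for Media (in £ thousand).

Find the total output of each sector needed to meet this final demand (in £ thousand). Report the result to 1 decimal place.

I − A =
  [   1.00    -0.45    -0.20]
  [  -0.45     0.90     0.00]
  [   0.00    -0.20     0.95]
Cofactors of I−A, C_ij = (−1)^(i+j)·(minor ij) (rows/columns in the sector order above):
  C_11 = (0.90)(0.95) − (0.00)(-0.20) = 0.8550
  C_12 = −[(-0.45)(0.95) − (0.00)(0.00)] = 0.4275
  C_13 = (-0.45)(-0.20) − (0.90)(0.00) = 0.0900
  C_21 = −[(-0.45)(0.95) − (-0.20)(-0.20)] = 0.4675
  C_22 = (1.00)(0.95) − (-0.20)(0.00) = 0.9500
  C_23 = −[(1.00)(-0.20) − (-0.45)(0.00)] = 0.2000
  C_31 = (-0.45)(0.00) − (-0.20)(0.90) = 0.1800
  C_32 = −[(1.00)(0.00) − (-0.20)(-0.45)] = 0.0900
  C_33 = (1.00)(0.90) − (-0.45)(-0.45) = 0.6975
det(I−A) = Σ_j (I−A)_1j·C_1j = (1.00)(0.8550) + (-0.45)(0.4275) + (-0.20)(0.0900) = 0.644625
adj(I−A) = Cᵀ =
  [ 0.8550   0.4675   0.1800]
  [ 0.4275   0.9500   0.0900]
  [ 0.0900   0.2000   0.6975]
(I − A)⁻¹ = adj(I−A) / det(I−A) ≈
  [   1.3264     0.7252     0.2792]
  [   0.6632     1.4737     0.1396]
  [   0.1396     0.3103     1.0820]
x = (I − A)⁻¹ d = adj(I−A)·d / det(I−A), with det(I−A) = 0.644625:
  x_1 = (0.8550·470 + 0.4675·460 + 0.1800·230) / 0.644625 = 658.30 / 0.644625 ≈ 1021.2
  x_2 = (0.4275·470 + 0.9500·460 + 0.0900·230) / 0.644625 = 658.625 / 0.644625 ≈ 1021.7
  x_3 = (0.0900·470 + 0.2000·460 + 0.6975·230) / 0.644625 = 294.725 / 0.644625 ≈ 457.2

x_1 = 1021.2, x_2 = 1021.7, x_3 = 457.2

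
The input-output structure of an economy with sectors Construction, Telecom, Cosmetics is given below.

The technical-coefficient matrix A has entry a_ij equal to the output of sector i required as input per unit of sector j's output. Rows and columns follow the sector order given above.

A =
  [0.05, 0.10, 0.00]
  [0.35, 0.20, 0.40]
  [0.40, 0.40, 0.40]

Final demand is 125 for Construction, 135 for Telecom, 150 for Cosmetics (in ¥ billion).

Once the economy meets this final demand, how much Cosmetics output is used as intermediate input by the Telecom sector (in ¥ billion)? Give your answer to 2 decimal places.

z_32 = 269.96

I − A =
  [   0.95    -0.10     0.00]
  [  -0.35     0.80    -0.40]
  [  -0.40    -0.40     0.60]
Cofactors of I−A, C_ij = (−1)^(i+j)·(minor ij) (rows/columns in the sector order above):
  C_11 = (0.80)(0.60) − (-0.40)(-0.40) = 0.3200
  C_12 = −[(-0.35)(0.60) − (-0.40)(-0.40)] = 0.3700
  C_13 = (-0.35)(-0.40) − (0.80)(-0.40) = 0.4600
  C_21 = −[(-0.10)(0.60) − (0.00)(-0.40)] = 0.0600
  C_22 = (0.95)(0.60) − (0.00)(-0.40) = 0.5700
  C_23 = −[(0.95)(-0.40) − (-0.10)(-0.40)] = 0.4200
  C_31 = (-0.10)(-0.40) − (0.00)(0.80) = 0.0400
  C_32 = −[(0.95)(-0.40) − (0.00)(-0.35)] = 0.3800
  C_33 = (0.95)(0.80) − (-0.10)(-0.35) = 0.7250
det(I−A) = Σ_j (I−A)_1j·C_1j = (0.95)(0.3200) + (-0.10)(0.3700) + (0.00)(0.4600) = 0.2670
adj(I−A) = Cᵀ =
  [ 0.3200   0.0600   0.0400]
  [ 0.3700   0.5700   0.3800]
  [ 0.4600   0.4200   0.7250]
(I − A)⁻¹ = adj(I−A) / det(I−A) ≈
  [   1.1985     0.2247     0.1498]
  [   1.3858     2.1348     1.4232]
  [   1.7228     1.5730     2.7154]
First solve x = (I − A)⁻¹ d = adj(I−A)·d / det(I−A); in particular x_2 = (0.3700·125 + 0.5700·135 + 0.3800·150) / 0.2670 = 180.20 / 0.2670 ≈ 674.9064.
Intermediate flow from 3 to 2: z_32 = a_32 · x_2 = 0.40 × 180.20 / 0.2670 = 72.08 / 0.2670 ≈ 269.96.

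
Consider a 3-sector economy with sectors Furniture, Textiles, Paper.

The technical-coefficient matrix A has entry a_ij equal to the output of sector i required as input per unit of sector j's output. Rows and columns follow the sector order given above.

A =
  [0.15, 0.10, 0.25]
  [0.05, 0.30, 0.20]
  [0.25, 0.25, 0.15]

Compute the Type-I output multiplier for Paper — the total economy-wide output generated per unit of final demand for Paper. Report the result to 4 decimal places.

I − A =
  [   0.85    -0.10    -0.25]
  [  -0.05     0.70    -0.20]
  [  -0.25    -0.25     0.85]
Cofactors of I−A, C_ij = (−1)^(i+j)·(minor ij) (rows/columns in the sector order above):
  C_11 = (0.70)(0.85) − (-0.20)(-0.25) = 0.5450
  C_12 = −[(-0.05)(0.85) − (-0.20)(-0.25)] = 0.0925
  C_13 = (-0.05)(-0.25) − (0.70)(-0.25) = 0.1875
  C_21 = −[(-0.10)(0.85) − (-0.25)(-0.25)] = 0.1475
  C_22 = (0.85)(0.85) − (-0.25)(-0.25) = 0.6600
  C_23 = −[(0.85)(-0.25) − (-0.10)(-0.25)] = 0.2375
  C_31 = (-0.10)(-0.20) − (-0.25)(0.70) = 0.1950
  C_32 = −[(0.85)(-0.20) − (-0.25)(-0.05)] = 0.1825
  C_33 = (0.85)(0.70) − (-0.10)(-0.05) = 0.5900
det(I−A) = Σ_j (I−A)_1j·C_1j = (0.85)(0.5450) + (-0.10)(0.0925) + (-0.25)(0.1875) = 0.407125
adj(I−A) = Cᵀ =
  [ 0.5450   0.1475   0.1950]
  [ 0.0925   0.6600   0.1825]
  [ 0.1875   0.2375   0.5900]
(I − A)⁻¹ = adj(I−A) / det(I−A) ≈
  [   1.33866     0.36230     0.47897]
  [   0.22720     1.62112     0.44827]
  [   0.46055     0.58336     1.44919]
The output multiplier for sector j is the column-j sum of the Leontief inverse (I − A)⁻¹ = adj(I−A) / det(I−A).
Column 3 of adj(I−A): (0.1950, 0.1825, 0.5900); det(I−A) = 0.407125.
m_3 = (0.1950 + 0.1825 + 0.5900) / 0.407125 = 0.9675 / 0.407125 ≈ 2.3764.

m_3 = 2.3764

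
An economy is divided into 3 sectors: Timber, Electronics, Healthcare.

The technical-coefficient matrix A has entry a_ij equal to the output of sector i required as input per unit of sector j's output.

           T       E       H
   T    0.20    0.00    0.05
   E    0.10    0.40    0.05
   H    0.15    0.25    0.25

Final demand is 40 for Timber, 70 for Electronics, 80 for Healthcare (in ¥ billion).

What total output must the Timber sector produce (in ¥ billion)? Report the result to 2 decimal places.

x_T = 60.35

I − A =
  [   0.80     0.00    -0.05]
  [  -0.10     0.60    -0.05]
  [  -0.15    -0.25     0.75]
Cofactors of I−A, C_ij = (−1)^(i+j)·(minor ij) (rows/columns in the sector order above):
  C_11 = (0.60)(0.75) − (-0.05)(-0.25) = 0.4375
  C_12 = −[(-0.10)(0.75) − (-0.05)(-0.15)] = 0.0825
  C_13 = (-0.10)(-0.25) − (0.60)(-0.15) = 0.1150
  C_21 = −[(0.00)(0.75) − (-0.05)(-0.25)] = 0.0125
  C_22 = (0.80)(0.75) − (-0.05)(-0.15) = 0.5925
  C_23 = −[(0.80)(-0.25) − (0.00)(-0.15)] = 0.2000
  C_31 = (0.00)(-0.05) − (-0.05)(0.60) = 0.0300
  C_32 = −[(0.80)(-0.05) − (-0.05)(-0.10)] = 0.0450
  C_33 = (0.80)(0.60) − (0.00)(-0.10) = 0.4800
det(I−A) = Σ_j (I−A)_1j·C_1j = (0.80)(0.4375) + (0.00)(0.0825) + (-0.05)(0.1150) = 0.34425
adj(I−A) = Cᵀ =
  [ 0.4375   0.0125   0.0300]
  [ 0.0825   0.5925   0.0450]
  [ 0.1150   0.2000   0.4800]
(I − A)⁻¹ = adj(I−A) / det(I−A) ≈
  [   1.2709     0.0363     0.0871]
  [   0.2397     1.7211     0.1307]
  [   0.3341     0.5810     1.3943]
x = (I − A)⁻¹ d = adj(I−A)·d / det(I−A), with det(I−A) = 0.34425:
  x_T = (0.4375·40 + 0.0125·70 + 0.0300·80) / 0.34425 = 20.775 / 0.34425 ≈ 60.35
  x_E = (0.0825·40 + 0.5925·70 + 0.0450·80) / 0.34425 = 48.375 / 0.34425 ≈ 140.52
  x_H = (0.1150·40 + 0.2000·70 + 0.4800·80) / 0.34425 = 57.00 / 0.34425 ≈ 165.58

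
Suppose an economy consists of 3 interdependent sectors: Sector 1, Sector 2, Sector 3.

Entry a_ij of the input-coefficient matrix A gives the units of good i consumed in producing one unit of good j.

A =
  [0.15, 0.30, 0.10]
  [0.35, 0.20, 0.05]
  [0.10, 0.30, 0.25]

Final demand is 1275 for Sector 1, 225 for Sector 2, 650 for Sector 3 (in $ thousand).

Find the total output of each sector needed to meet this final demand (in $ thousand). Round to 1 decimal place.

x_1 = 2170.6, x_2 = 1336.6, x_3 = 1690.7

I − A =
  [   0.85    -0.30    -0.10]
  [  -0.35     0.80    -0.05]
  [  -0.10    -0.30     0.75]
Cofactors of I−A, C_ij = (−1)^(i+j)·(minor ij) (rows/columns in the sector order above):
  C_11 = (0.80)(0.75) − (-0.05)(-0.30) = 0.5850
  C_12 = −[(-0.35)(0.75) − (-0.05)(-0.10)] = 0.2675
  C_13 = (-0.35)(-0.30) − (0.80)(-0.10) = 0.1850
  C_21 = −[(-0.30)(0.75) − (-0.10)(-0.30)] = 0.2550
  C_22 = (0.85)(0.75) − (-0.10)(-0.10) = 0.6275
  C_23 = −[(0.85)(-0.30) − (-0.30)(-0.10)] = 0.2850
  C_31 = (-0.30)(-0.05) − (-0.10)(0.80) = 0.0950
  C_32 = −[(0.85)(-0.05) − (-0.10)(-0.35)] = 0.0775
  C_33 = (0.85)(0.80) − (-0.30)(-0.35) = 0.5750
det(I−A) = Σ_j (I−A)_1j·C_1j = (0.85)(0.5850) + (-0.30)(0.2675) + (-0.10)(0.1850) = 0.3985
adj(I−A) = Cᵀ =
  [ 0.5850   0.2550   0.0950]
  [ 0.2675   0.6275   0.0775]
  [ 0.1850   0.2850   0.5750]
(I − A)⁻¹ = adj(I−A) / det(I−A) ≈
  [   1.4680     0.6399     0.2384]
  [   0.6713     1.5747     0.1945]
  [   0.4642     0.7152     1.4429]
x = (I − A)⁻¹ d = adj(I−A)·d / det(I−A), with det(I−A) = 0.3985:
  x_1 = (0.5850·1275 + 0.2550·225 + 0.0950·650) / 0.3985 = 865.00 / 0.3985 ≈ 2170.6
  x_2 = (0.2675·1275 + 0.6275·225 + 0.0775·650) / 0.3985 = 532.625 / 0.3985 ≈ 1336.6
  x_3 = (0.1850·1275 + 0.2850·225 + 0.5750·650) / 0.3985 = 673.75 / 0.3985 ≈ 1690.7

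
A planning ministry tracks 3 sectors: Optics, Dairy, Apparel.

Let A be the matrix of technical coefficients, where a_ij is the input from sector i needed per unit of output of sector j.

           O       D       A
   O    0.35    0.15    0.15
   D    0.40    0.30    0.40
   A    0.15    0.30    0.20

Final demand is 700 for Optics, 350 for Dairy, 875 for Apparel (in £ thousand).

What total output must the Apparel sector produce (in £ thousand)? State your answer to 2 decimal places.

x_A = 2966.71

I − A =
  [   0.65    -0.15    -0.15]
  [  -0.40     0.70    -0.40]
  [  -0.15    -0.30     0.80]
Cofactors of I−A, C_ij = (−1)^(i+j)·(minor ij) (rows/columns in the sector order above):
  C_11 = (0.70)(0.80) − (-0.40)(-0.30) = 0.4400
  C_12 = −[(-0.40)(0.80) − (-0.40)(-0.15)] = 0.3800
  C_13 = (-0.40)(-0.30) − (0.70)(-0.15) = 0.2250
  C_21 = −[(-0.15)(0.80) − (-0.15)(-0.30)] = 0.1650
  C_22 = (0.65)(0.80) − (-0.15)(-0.15) = 0.4975
  C_23 = −[(0.65)(-0.30) − (-0.15)(-0.15)] = 0.2175
  C_31 = (-0.15)(-0.40) − (-0.15)(0.70) = 0.1650
  C_32 = −[(0.65)(-0.40) − (-0.15)(-0.40)] = 0.3200
  C_33 = (0.65)(0.70) − (-0.15)(-0.40) = 0.3950
det(I−A) = Σ_j (I−A)_1j·C_1j = (0.65)(0.4400) + (-0.15)(0.3800) + (-0.15)(0.2250) = 0.19525
adj(I−A) = Cᵀ =
  [ 0.4400   0.1650   0.1650]
  [ 0.3800   0.4975   0.3200]
  [ 0.2250   0.2175   0.3950]
(I − A)⁻¹ = adj(I−A) / det(I−A) ≈
  [   2.2535     0.8451     0.8451]
  [   1.9462     2.5480     1.6389]
  [   1.1524     1.1140     2.0230]
x = (I − A)⁻¹ d = adj(I−A)·d / det(I−A), with det(I−A) = 0.19525:
  x_O = (0.4400·700 + 0.1650·350 + 0.1650·875) / 0.19525 = 510.125 / 0.19525 ≈ 2612.68
  x_D = (0.3800·700 + 0.4975·350 + 0.3200·875) / 0.19525 = 720.125 / 0.19525 ≈ 3688.22
  x_A = (0.2250·700 + 0.2175·350 + 0.3950·875) / 0.19525 = 579.25 / 0.19525 ≈ 2966.71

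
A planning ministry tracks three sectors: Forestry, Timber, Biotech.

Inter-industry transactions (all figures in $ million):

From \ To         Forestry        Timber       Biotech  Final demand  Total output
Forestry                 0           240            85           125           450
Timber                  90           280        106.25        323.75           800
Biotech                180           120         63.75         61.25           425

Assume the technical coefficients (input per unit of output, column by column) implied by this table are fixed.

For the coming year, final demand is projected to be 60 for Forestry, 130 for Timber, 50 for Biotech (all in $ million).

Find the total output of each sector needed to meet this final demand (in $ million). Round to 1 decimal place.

x_1 = 208.0, x_2 = 347.9, x_3 = 218.1

Technical coefficients a_ij = z_ij / X_j:
  a_11 = 0/450 = 0.00, a_21 = 90/450 = 0.20, a_31 = 180/450 = 0.40
  a_12 = 240/800 = 0.30, a_22 = 280/800 = 0.35, a_32 = 120/800 = 0.15
  a_13 = 85/425 = 0.20, a_23 = 106.25/425 = 0.25, a_33 = 63.75/425 = 0.15
I − A =
  [   1.00    -0.30    -0.20]
  [  -0.20     0.65    -0.25]
  [  -0.40    -0.15     0.85]
Cofactors of I−A, C_ij = (−1)^(i+j)·(minor ij) (rows/columns in the sector order above):
  C_11 = (0.65)(0.85) − (-0.25)(-0.15) = 0.5150
  C_12 = −[(-0.20)(0.85) − (-0.25)(-0.40)] = 0.2700
  C_13 = (-0.20)(-0.15) − (0.65)(-0.40) = 0.2900
  C_21 = −[(-0.30)(0.85) − (-0.20)(-0.15)] = 0.2850
  C_22 = (1.00)(0.85) − (-0.20)(-0.40) = 0.7700
  C_23 = −[(1.00)(-0.15) − (-0.30)(-0.40)] = 0.2700
  C_31 = (-0.30)(-0.25) − (-0.20)(0.65) = 0.2050
  C_32 = −[(1.00)(-0.25) − (-0.20)(-0.20)] = 0.2900
  C_33 = (1.00)(0.65) − (-0.30)(-0.20) = 0.5900
det(I−A) = Σ_j (I−A)_1j·C_1j = (1.00)(0.5150) + (-0.30)(0.2700) + (-0.20)(0.2900) = 0.3760
adj(I−A) = Cᵀ =
  [ 0.5150   0.2850   0.2050]
  [ 0.2700   0.7700   0.2900]
  [ 0.2900   0.2700   0.5900]
(I − A)⁻¹ = adj(I−A) / det(I−A) ≈
  [   1.3697     0.7580     0.5452]
  [   0.7181     2.0479     0.7713]
  [   0.7713     0.7181     1.5691]
x = (I − A)⁻¹ d = adj(I−A)·d / det(I−A), with det(I−A) = 0.3760:
  x_1 = (0.5150·60 + 0.2850·130 + 0.2050·50) / 0.3760 = 78.20 / 0.3760 ≈ 208.0
  x_2 = (0.2700·60 + 0.7700·130 + 0.2900·50) / 0.3760 = 130.80 / 0.3760 ≈ 347.9
  x_3 = (0.2900·60 + 0.2700·130 + 0.5900·50) / 0.3760 = 82.00 / 0.3760 ≈ 218.1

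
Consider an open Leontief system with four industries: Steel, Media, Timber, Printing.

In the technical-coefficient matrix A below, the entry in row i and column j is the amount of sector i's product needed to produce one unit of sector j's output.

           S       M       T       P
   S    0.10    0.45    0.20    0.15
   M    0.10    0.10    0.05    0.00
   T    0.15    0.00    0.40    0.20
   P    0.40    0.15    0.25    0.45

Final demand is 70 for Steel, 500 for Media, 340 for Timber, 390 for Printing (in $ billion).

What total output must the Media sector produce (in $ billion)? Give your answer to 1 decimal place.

x_M = 804.3

I − A =
  [   0.90    -0.45    -0.20    -0.15]
  [  -0.10     0.90    -0.05     0.00]
  [  -0.15     0.00     0.60    -0.20]
  [  -0.40    -0.15    -0.25     0.55]
Compute the cofactors C_ij = (−1)^(i+j)·(3×3 minor ij) of I−A; the adjugate is their transpose:
adj(I−A) = Cᵀ =
  [ 0.250500   0.145500   0.146250   0.121500]
  [ 0.036125   0.177875   0.036500   0.023125]
  [ 0.149250   0.103500   0.364500   0.173250]
  [ 0.259875   0.201375   0.282000   0.428625]
det(I−A) = Σ_j (I−A)_1j·C_1j = (0.90)(0.250500) + (-0.45)(0.036125) + (-0.20)(0.149250) + (-0.15)(0.259875) = 0.1403625
(I − A)⁻¹ = adj(I−A) / det(I−A) ≈
  [   1.7847     1.0366     1.0419     0.8656]
  [   0.2574     1.2673     0.2600     0.1648]
  [   1.0633     0.7374     2.5968     1.2343]
  [   1.8515     1.4347     2.0091     3.0537]
x = (I − A)⁻¹ d = adj(I−A)·d / det(I−A), with det(I−A) = 0.1403625:
  x_S = (0.250500·70 + 0.145500·500 + 0.146250·340 + 0.121500·390) / 0.1403625 = 187.395 / 0.1403625 ≈ 1335.1
  x_M = (0.036125·70 + 0.177875·500 + 0.036500·340 + 0.023125·390) / 0.1403625 = 112.895 / 0.1403625 ≈ 804.3
  x_T = (0.149250·70 + 0.103500·500 + 0.364500·340 + 0.173250·390) / 0.1403625 = 253.695 / 0.1403625 ≈ 1807.4
  x_P = (0.259875·70 + 0.201375·500 + 0.282000·340 + 0.428625·390) / 0.1403625 = 381.9225 / 0.1403625 ≈ 2721.0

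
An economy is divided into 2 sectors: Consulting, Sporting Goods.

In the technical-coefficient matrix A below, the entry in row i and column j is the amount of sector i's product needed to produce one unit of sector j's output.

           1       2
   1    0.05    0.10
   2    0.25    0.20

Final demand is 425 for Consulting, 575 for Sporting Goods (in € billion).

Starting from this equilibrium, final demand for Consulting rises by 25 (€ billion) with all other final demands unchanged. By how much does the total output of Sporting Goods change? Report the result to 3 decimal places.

Δx_2 = 8.503

I − A =
  [   0.95    -0.10]
  [  -0.25     0.80]
det(I−A) = (0.95)(0.80) − (-0.10)(-0.25) = 0.7350
adj(I−A) = [[0.80, 0.10], [0.25, 0.95]]
(I − A)⁻¹ = adj(I−A) / det(I−A) ≈
  [   1.0884     0.1361]
  [   0.3401     1.2925]
Δx = (I − A)⁻¹ Δd with Δd having +25 in the Consulting component and 0 elsewhere.
So Δx_2 = L_21 · (+25), where L_21 = adj(I−A)_21 / det(I−A) = 0.25 / 0.7350.
Δx_2 = 0.25 × (+25) / 0.7350 = 6.25 / 0.7350 ≈ 8.503.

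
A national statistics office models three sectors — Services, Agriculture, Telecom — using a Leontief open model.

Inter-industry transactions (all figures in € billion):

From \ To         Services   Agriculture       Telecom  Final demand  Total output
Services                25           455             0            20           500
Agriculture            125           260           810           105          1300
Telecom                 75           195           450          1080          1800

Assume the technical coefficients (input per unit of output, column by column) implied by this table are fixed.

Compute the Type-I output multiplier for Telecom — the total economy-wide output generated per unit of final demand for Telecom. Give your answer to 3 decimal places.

Technical coefficients a_ij = z_ij / X_j:
  a_11 = 25/500 = 0.05, a_21 = 125/500 = 0.25, a_31 = 75/500 = 0.15
  a_12 = 455/1300 = 0.35, a_22 = 260/1300 = 0.20, a_32 = 195/1300 = 0.15
  a_13 = 0/1800 = 0.00, a_23 = 810/1800 = 0.45, a_33 = 450/1800 = 0.25
I − A =
  [   0.95    -0.35     0.00]
  [  -0.25     0.80    -0.45]
  [  -0.15    -0.15     0.75]
Cofactors of I−A, C_ij = (−1)^(i+j)·(minor ij) (rows/columns in the sector order above):
  C_11 = (0.80)(0.75) − (-0.45)(-0.15) = 0.5325
  C_12 = −[(-0.25)(0.75) − (-0.45)(-0.15)] = 0.2550
  C_13 = (-0.25)(-0.15) − (0.80)(-0.15) = 0.1575
  C_21 = −[(-0.35)(0.75) − (0.00)(-0.15)] = 0.2625
  C_22 = (0.95)(0.75) − (0.00)(-0.15) = 0.7125
  C_23 = −[(0.95)(-0.15) − (-0.35)(-0.15)] = 0.1950
  C_31 = (-0.35)(-0.45) − (0.00)(0.80) = 0.1575
  C_32 = −[(0.95)(-0.45) − (0.00)(-0.25)] = 0.4275
  C_33 = (0.95)(0.80) − (-0.35)(-0.25) = 0.6725
det(I−A) = Σ_j (I−A)_1j·C_1j = (0.95)(0.5325) + (-0.35)(0.2550) + (0.00)(0.1575) = 0.416625
adj(I−A) = Cᵀ =
  [ 0.5325   0.2625   0.1575]
  [ 0.2550   0.7125   0.4275]
  [ 0.1575   0.1950   0.6725]
(I − A)⁻¹ = adj(I−A) / det(I−A) ≈
  [   1.2781     0.6301     0.3780]
  [   0.6121     1.7102     1.0261]
  [   0.3780     0.4680     1.6142]
The output multiplier for sector j is the column-j sum of the Leontief inverse (I − A)⁻¹ = adj(I−A) / det(I−A).
Column 3 of adj(I−A): (0.1575, 0.4275, 0.6725); det(I−A) = 0.416625.
m_3 = (0.1575 + 0.4275 + 0.6725) / 0.416625 = 1.2575 / 0.416625 ≈ 3.018.

m_3 = 3.018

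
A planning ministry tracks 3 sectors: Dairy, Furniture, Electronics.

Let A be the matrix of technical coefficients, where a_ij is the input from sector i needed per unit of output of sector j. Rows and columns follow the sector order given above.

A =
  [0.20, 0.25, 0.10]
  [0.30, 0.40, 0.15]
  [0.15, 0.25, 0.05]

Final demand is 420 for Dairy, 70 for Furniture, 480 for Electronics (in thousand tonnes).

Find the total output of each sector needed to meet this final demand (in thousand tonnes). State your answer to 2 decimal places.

x_D = 868.32, x_F = 761.52, x_E = 842.77

I − A =
  [   0.80    -0.25    -0.10]
  [  -0.30     0.60    -0.15]
  [  -0.15    -0.25     0.95]
Cofactors of I−A, C_ij = (−1)^(i+j)·(minor ij) (rows/columns in the sector order above):
  C_11 = (0.60)(0.95) − (-0.15)(-0.25) = 0.5325
  C_12 = −[(-0.30)(0.95) − (-0.15)(-0.15)] = 0.3075
  C_13 = (-0.30)(-0.25) − (0.60)(-0.15) = 0.1650
  C_21 = −[(-0.25)(0.95) − (-0.10)(-0.25)] = 0.2625
  C_22 = (0.80)(0.95) − (-0.10)(-0.15) = 0.7450
  C_23 = −[(0.80)(-0.25) − (-0.25)(-0.15)] = 0.2375
  C_31 = (-0.25)(-0.15) − (-0.10)(0.60) = 0.0975
  C_32 = −[(0.80)(-0.15) − (-0.10)(-0.30)] = 0.1500
  C_33 = (0.80)(0.60) − (-0.25)(-0.30) = 0.4050
det(I−A) = Σ_j (I−A)_1j·C_1j = (0.80)(0.5325) + (-0.25)(0.3075) + (-0.10)(0.1650) = 0.332625
adj(I−A) = Cᵀ =
  [ 0.5325   0.2625   0.0975]
  [ 0.3075   0.7450   0.1500]
  [ 0.1650   0.2375   0.4050]
(I − A)⁻¹ = adj(I−A) / det(I−A) ≈
  [   1.6009     0.7892     0.2931]
  [   0.9245     2.2398     0.4510]
  [   0.4961     0.7140     1.2176]
x = (I − A)⁻¹ d = adj(I−A)·d / det(I−A), with det(I−A) = 0.332625:
  x_D = (0.5325·420 + 0.2625·70 + 0.0975·480) / 0.332625 = 288.825 / 0.332625 ≈ 868.32
  x_F = (0.3075·420 + 0.7450·70 + 0.1500·480) / 0.332625 = 253.30 / 0.332625 ≈ 761.52
  x_E = (0.1650·420 + 0.2375·70 + 0.4050·480) / 0.332625 = 280.325 / 0.332625 ≈ 842.77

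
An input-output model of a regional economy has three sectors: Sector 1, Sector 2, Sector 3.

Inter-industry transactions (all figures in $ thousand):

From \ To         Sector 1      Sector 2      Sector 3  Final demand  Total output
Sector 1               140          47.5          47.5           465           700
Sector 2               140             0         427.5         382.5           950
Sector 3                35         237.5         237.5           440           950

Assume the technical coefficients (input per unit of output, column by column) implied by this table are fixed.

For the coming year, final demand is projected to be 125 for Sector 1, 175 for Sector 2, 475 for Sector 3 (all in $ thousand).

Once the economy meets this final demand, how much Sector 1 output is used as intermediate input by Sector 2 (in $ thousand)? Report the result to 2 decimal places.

z_12 = 30.41

Technical coefficients a_ij = z_ij / X_j:
  a_11 = 140/700 = 0.20, a_21 = 140/700 = 0.20, a_31 = 35/700 = 0.05
  a_12 = 47.5/950 = 0.05, a_22 = 0/950 = 0.00, a_32 = 237.5/950 = 0.25
  a_13 = 47.5/950 = 0.05, a_23 = 427.5/950 = 0.45, a_33 = 237.5/950 = 0.25
I − A =
  [   0.80    -0.05    -0.05]
  [  -0.20     1.00    -0.45]
  [  -0.05    -0.25     0.75]
Cofactors of I−A, C_ij = (−1)^(i+j)·(minor ij) (rows/columns in the sector order above):
  C_11 = (1.00)(0.75) − (-0.45)(-0.25) = 0.6375
  C_12 = −[(-0.20)(0.75) − (-0.45)(-0.05)] = 0.1725
  C_13 = (-0.20)(-0.25) − (1.00)(-0.05) = 0.1000
  C_21 = −[(-0.05)(0.75) − (-0.05)(-0.25)] = 0.0500
  C_22 = (0.80)(0.75) − (-0.05)(-0.05) = 0.5975
  C_23 = −[(0.80)(-0.25) − (-0.05)(-0.05)] = 0.2025
  C_31 = (-0.05)(-0.45) − (-0.05)(1.00) = 0.0725
  C_32 = −[(0.80)(-0.45) − (-0.05)(-0.20)] = 0.3700
  C_33 = (0.80)(1.00) − (-0.05)(-0.20) = 0.7900
det(I−A) = Σ_j (I−A)_1j·C_1j = (0.80)(0.6375) + (-0.05)(0.1725) + (-0.05)(0.1000) = 0.496375
adj(I−A) = Cᵀ =
  [ 0.6375   0.0500   0.0725]
  [ 0.1725   0.5975   0.3700]
  [ 0.1000   0.2025   0.7900]
(I − A)⁻¹ = adj(I−A) / det(I−A) ≈
  [   1.2843     0.1007     0.1461]
  [   0.3475     1.2037     0.7454]
  [   0.2015     0.4080     1.5915]
First solve x = (I − A)⁻¹ d = adj(I−A)·d / det(I−A); in particular x_2 = (0.1725·125 + 0.5975·175 + 0.3700·475) / 0.496375 = 301.875 / 0.496375 ≈ 608.1592.
Intermediate flow from 1 to 2: z_12 = a_12 · x_2 = 0.05 × 301.875 / 0.496375 = 15.09375 / 0.496375 ≈ 30.41.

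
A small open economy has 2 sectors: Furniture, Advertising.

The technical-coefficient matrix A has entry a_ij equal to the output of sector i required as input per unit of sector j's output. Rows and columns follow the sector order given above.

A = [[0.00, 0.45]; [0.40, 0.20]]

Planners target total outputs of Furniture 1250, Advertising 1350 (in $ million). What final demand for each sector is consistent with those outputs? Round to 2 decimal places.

I − A =
  [   1.00    -0.45]
  [  -0.40     0.80]
d = (I − A) x:
  d_F = (+1.00)·1250 + (-0.45)·1350 = 642.50
  d_A = (-0.40)·1250 + (+0.80)·1350 = 580.00

d_F = 642.50, d_A = 580.00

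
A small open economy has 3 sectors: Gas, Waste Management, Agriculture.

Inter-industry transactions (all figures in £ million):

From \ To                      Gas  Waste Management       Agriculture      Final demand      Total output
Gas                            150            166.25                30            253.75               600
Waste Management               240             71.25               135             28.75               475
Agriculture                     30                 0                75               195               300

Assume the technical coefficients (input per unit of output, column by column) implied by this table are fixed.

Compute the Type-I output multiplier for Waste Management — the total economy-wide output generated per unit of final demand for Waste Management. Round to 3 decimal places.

m_W = 2.320

Technical coefficients a_ij = z_ij / X_j:
  a_GG = 150/600 = 0.25, a_WG = 240/600 = 0.40, a_AG = 30/600 = 0.05
  a_GW = 166.25/475 = 0.35, a_WW = 71.25/475 = 0.15, a_AW = 0/475 = 0.00
  a_GA = 30/300 = 0.10, a_WA = 135/300 = 0.45, a_AA = 75/300 = 0.25
I − A =
  [   0.75    -0.35    -0.10]
  [  -0.40     0.85    -0.45]
  [  -0.05     0.00     0.75]
Cofactors of I−A, C_ij = (−1)^(i+j)·(minor ij) (rows/columns in the sector order above):
  C_11 = (0.85)(0.75) − (-0.45)(0.00) = 0.6375
  C_12 = −[(-0.40)(0.75) − (-0.45)(-0.05)] = 0.3225
  C_13 = (-0.40)(0.00) − (0.85)(-0.05) = 0.0425
  C_21 = −[(-0.35)(0.75) − (-0.10)(0.00)] = 0.2625
  C_22 = (0.75)(0.75) − (-0.10)(-0.05) = 0.5575
  C_23 = −[(0.75)(0.00) − (-0.35)(-0.05)] = 0.0175
  C_31 = (-0.35)(-0.45) − (-0.10)(0.85) = 0.2425
  C_32 = −[(0.75)(-0.45) − (-0.10)(-0.40)] = 0.3775
  C_33 = (0.75)(0.85) − (-0.35)(-0.40) = 0.4975
det(I−A) = Σ_j (I−A)_1j·C_1j = (0.75)(0.6375) + (-0.35)(0.3225) + (-0.10)(0.0425) = 0.3610
adj(I−A) = Cᵀ =
  [ 0.6375   0.2625   0.2425]
  [ 0.3225   0.5575   0.3775]
  [ 0.0425   0.0175   0.4975]
(I − A)⁻¹ = adj(I−A) / det(I−A) ≈
  [   1.7659     0.7271     0.6717]
  [   0.8934     1.5443     1.0457]
  [   0.1177     0.0485     1.3781]
The output multiplier for sector j is the column-j sum of the Leontief inverse (I − A)⁻¹ = adj(I−A) / det(I−A).
Column W of adj(I−A): (0.2625, 0.5575, 0.0175); det(I−A) = 0.3610.
m_W = (0.2625 + 0.5575 + 0.0175) / 0.3610 = 0.8375 / 0.3610 ≈ 2.320.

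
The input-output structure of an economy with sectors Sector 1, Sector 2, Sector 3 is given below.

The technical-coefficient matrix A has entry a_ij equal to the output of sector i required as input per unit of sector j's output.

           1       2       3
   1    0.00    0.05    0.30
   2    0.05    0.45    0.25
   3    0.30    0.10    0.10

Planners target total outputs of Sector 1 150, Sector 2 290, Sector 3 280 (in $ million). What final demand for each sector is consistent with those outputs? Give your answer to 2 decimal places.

d_1 = 51.50, d_2 = 82.00, d_3 = 178.00

I − A =
  [   1.00    -0.05    -0.30]
  [  -0.05     0.55    -0.25]
  [  -0.30    -0.10     0.90]
d = (I − A) x:
  d_1 = (+1.00)·150 + (-0.05)·290 + (-0.30)·280 = 51.50
  d_2 = (-0.05)·150 + (+0.55)·290 + (-0.25)·280 = 82.00
  d_3 = (-0.30)·150 + (-0.10)·290 + (+0.90)·280 = 178.00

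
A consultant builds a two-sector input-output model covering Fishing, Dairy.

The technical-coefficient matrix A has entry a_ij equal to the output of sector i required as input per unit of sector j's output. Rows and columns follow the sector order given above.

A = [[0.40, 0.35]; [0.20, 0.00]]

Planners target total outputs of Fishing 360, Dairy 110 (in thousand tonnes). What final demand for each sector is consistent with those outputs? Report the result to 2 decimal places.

I − A =
  [   0.60    -0.35]
  [  -0.20     1.00]
d = (I − A) x:
  d_1 = (+0.60)·360 + (-0.35)·110 = 177.50
  d_2 = (-0.20)·360 + (+1.00)·110 = 38.00

d_1 = 177.50, d_2 = 38.00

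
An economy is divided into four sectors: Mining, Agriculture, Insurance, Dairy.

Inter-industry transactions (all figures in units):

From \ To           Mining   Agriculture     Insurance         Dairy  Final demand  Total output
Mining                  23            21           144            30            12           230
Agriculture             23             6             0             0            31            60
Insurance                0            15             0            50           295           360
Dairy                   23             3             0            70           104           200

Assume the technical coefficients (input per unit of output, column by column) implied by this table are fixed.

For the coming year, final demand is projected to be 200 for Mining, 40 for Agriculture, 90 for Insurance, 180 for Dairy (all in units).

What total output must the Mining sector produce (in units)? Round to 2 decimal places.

Technical coefficients a_ij = z_ij / X_j:
  a_MM = 23/230 = 0.10, a_AM = 23/230 = 0.10, a_IM = 0/230 = 0.00, a_DM = 23/230 = 0.10
  a_MA = 21/60 = 0.35, a_AA = 6/60 = 0.10, a_IA = 15/60 = 0.25, a_DA = 3/60 = 0.05
  a_MI = 144/360 = 0.40, a_AI = 0/360 = 0.00, a_II = 0/360 = 0.00, a_DI = 0/360 = 0.00
  a_MD = 30/200 = 0.15, a_AD = 0/200 = 0.00, a_ID = 50/200 = 0.25, a_DD = 70/200 = 0.35
I − A =
  [   0.90    -0.35    -0.40    -0.15]
  [  -0.10     0.90     0.00     0.00]
  [   0.00    -0.25     1.00    -0.25]
  [  -0.10    -0.05     0.00     0.65]
Compute the cofactors C_ij = (−1)^(i+j)·(3×3 minor ij) of I−A; the adjugate is their transpose:
adj(I−A) = Cᵀ =
  [ 0.5850   0.3050   0.2340   0.2250]
  [ 0.0650   0.5600   0.0260   0.0250]
  [ 0.0400   0.1625   0.4895   0.1975]
  [ 0.0950   0.0900   0.0380   0.7650]
det(I−A) = Σ_j (I−A)_1j·C_1j = (0.90)(0.5850) + (-0.35)(0.0650) + (-0.40)(0.0400) + (-0.15)(0.0950) = 0.4735
(I − A)⁻¹ = adj(I−A) / det(I−A) ≈
  [   1.2355     0.6441     0.4942     0.4752]
  [   0.1373     1.1827     0.0549     0.0528]
  [   0.0845     0.3432     1.0338     0.4171]
  [   0.2006     0.1901     0.0803     1.6156]
x = (I − A)⁻¹ d = adj(I−A)·d / det(I−A), with det(I−A) = 0.4735:
  x_M = (0.5850·200 + 0.3050·40 + 0.2340·90 + 0.2250·180) / 0.4735 = 190.76 / 0.4735 ≈ 402.87
  x_A = (0.0650·200 + 0.5600·40 + 0.0260·90 + 0.0250·180) / 0.4735 = 42.24 / 0.4735 ≈ 89.21
  x_I = (0.0400·200 + 0.1625·40 + 0.4895·90 + 0.1975·180) / 0.4735 = 94.105 / 0.4735 ≈ 198.74
  x_D = (0.0950·200 + 0.0900·40 + 0.0380·90 + 0.7650·180) / 0.4735 = 163.72 / 0.4735 ≈ 345.77

x_M = 402.87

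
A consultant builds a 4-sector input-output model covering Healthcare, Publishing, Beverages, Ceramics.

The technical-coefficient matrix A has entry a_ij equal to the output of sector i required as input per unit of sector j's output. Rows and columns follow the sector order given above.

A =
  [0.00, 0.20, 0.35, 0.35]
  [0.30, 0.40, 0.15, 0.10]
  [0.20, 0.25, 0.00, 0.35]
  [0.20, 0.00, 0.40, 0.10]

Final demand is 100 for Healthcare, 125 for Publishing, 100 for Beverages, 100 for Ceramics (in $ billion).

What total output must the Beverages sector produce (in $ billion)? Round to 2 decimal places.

I − A =
  [   1.00    -0.20    -0.35    -0.35]
  [  -0.30     0.60    -0.15    -0.10]
  [  -0.20    -0.25     1.00    -0.35]
  [  -0.20     0.00    -0.40     0.90]
Compute the cofactors C_ij = (−1)^(i+j)·(3×3 minor ij) of I−A; the adjugate is their transpose:
adj(I−A) = Cᵀ =
  [ 0.412250   0.265750   0.308000   0.309625]
  [ 0.293500   0.574500   0.308000   0.297750]
  [ 0.222500   0.257500   0.440000   0.286250]
  [ 0.190500   0.173500   0.264000   0.428250]
det(I−A) = Σ_j (I−A)_1j·C_1j = (1.00)(0.412250) + (-0.20)(0.293500) + (-0.35)(0.222500) + (-0.35)(0.190500) = 0.2090
(I − A)⁻¹ = adj(I−A) / det(I−A) ≈
  [   1.9725     1.2715     1.4737     1.4815]
  [   1.4043     2.7488     1.4737     1.4246]
  [   1.0646     1.2321     2.1053     1.3696]
  [   0.9115     0.8301     1.2632     2.0490]
x = (I − A)⁻¹ d = adj(I−A)·d / det(I−A), with det(I−A) = 0.2090:
  x_H = (0.412250·100 + 0.265750·125 + 0.308000·100 + 0.309625·100) / 0.2090 = 136.20625 / 0.2090 ≈ 651.70
  x_P = (0.293500·100 + 0.574500·125 + 0.308000·100 + 0.297750·100) / 0.2090 = 161.7375 / 0.2090 ≈ 773.86
  x_B = (0.222500·100 + 0.257500·125 + 0.440000·100 + 0.286250·100) / 0.2090 = 127.0625 / 0.2090 ≈ 607.95
  x_C = (0.190500·100 + 0.173500·125 + 0.264000·100 + 0.428250·100) / 0.2090 = 109.9625 / 0.2090 ≈ 526.14

x_B = 607.95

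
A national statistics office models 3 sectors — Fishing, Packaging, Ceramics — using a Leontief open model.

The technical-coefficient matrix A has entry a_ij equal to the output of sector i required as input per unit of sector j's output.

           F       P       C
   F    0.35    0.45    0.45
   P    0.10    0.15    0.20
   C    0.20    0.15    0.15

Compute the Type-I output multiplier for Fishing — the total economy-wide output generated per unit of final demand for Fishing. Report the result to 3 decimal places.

I − A =
  [   0.65    -0.45    -0.45]
  [  -0.10     0.85    -0.20]
  [  -0.20    -0.15     0.85]
Cofactors of I−A, C_ij = (−1)^(i+j)·(minor ij) (rows/columns in the sector order above):
  C_11 = (0.85)(0.85) − (-0.20)(-0.15) = 0.6925
  C_12 = −[(-0.10)(0.85) − (-0.20)(-0.20)] = 0.1250
  C_13 = (-0.10)(-0.15) − (0.85)(-0.20) = 0.1850
  C_21 = −[(-0.45)(0.85) − (-0.45)(-0.15)] = 0.4500
  C_22 = (0.65)(0.85) − (-0.45)(-0.20) = 0.4625
  C_23 = −[(0.65)(-0.15) − (-0.45)(-0.20)] = 0.1875
  C_31 = (-0.45)(-0.20) − (-0.45)(0.85) = 0.4725
  C_32 = −[(0.65)(-0.20) − (-0.45)(-0.10)] = 0.1750
  C_33 = (0.65)(0.85) − (-0.45)(-0.10) = 0.5075
det(I−A) = Σ_j (I−A)_1j·C_1j = (0.65)(0.6925) + (-0.45)(0.1250) + (-0.45)(0.1850) = 0.310625
adj(I−A) = Cᵀ =
  [ 0.6925   0.4500   0.4725]
  [ 0.1250   0.4625   0.1750]
  [ 0.1850   0.1875   0.5075]
(I − A)⁻¹ = adj(I−A) / det(I−A) ≈
  [   2.2294     1.4487     1.5211]
  [   0.4024     1.4889     0.5634]
  [   0.5956     0.6036     1.6338]
The output multiplier for sector j is the column-j sum of the Leontief inverse (I − A)⁻¹ = adj(I−A) / det(I−A).
Column F of adj(I−A): (0.6925, 0.1250, 0.1850); det(I−A) = 0.310625.
m_F = (0.6925 + 0.1250 + 0.1850) / 0.310625 = 1.0025 / 0.310625 ≈ 3.227.

m_F = 3.227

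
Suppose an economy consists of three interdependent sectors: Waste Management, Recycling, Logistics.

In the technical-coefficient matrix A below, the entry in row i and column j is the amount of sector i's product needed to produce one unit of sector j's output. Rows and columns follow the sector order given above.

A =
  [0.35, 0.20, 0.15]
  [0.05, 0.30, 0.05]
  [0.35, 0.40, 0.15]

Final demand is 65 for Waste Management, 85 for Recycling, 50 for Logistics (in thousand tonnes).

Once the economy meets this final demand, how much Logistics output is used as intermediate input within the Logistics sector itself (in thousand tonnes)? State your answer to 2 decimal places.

z_33 = 31.46

I − A =
  [   0.65    -0.20    -0.15]
  [  -0.05     0.70    -0.05]
  [  -0.35    -0.40     0.85]
Cofactors of I−A, C_ij = (−1)^(i+j)·(minor ij) (rows/columns in the sector order above):
  C_11 = (0.70)(0.85) − (-0.05)(-0.40) = 0.5750
  C_12 = −[(-0.05)(0.85) − (-0.05)(-0.35)] = 0.0600
  C_13 = (-0.05)(-0.40) − (0.70)(-0.35) = 0.2650
  C_21 = −[(-0.20)(0.85) − (-0.15)(-0.40)] = 0.2300
  C_22 = (0.65)(0.85) − (-0.15)(-0.35) = 0.5000
  C_23 = −[(0.65)(-0.40) − (-0.20)(-0.35)] = 0.3300
  C_31 = (-0.20)(-0.05) − (-0.15)(0.70) = 0.1150
  C_32 = −[(0.65)(-0.05) − (-0.15)(-0.05)] = 0.0400
  C_33 = (0.65)(0.70) − (-0.20)(-0.05) = 0.4450
det(I−A) = Σ_j (I−A)_1j·C_1j = (0.65)(0.5750) + (-0.20)(0.0600) + (-0.15)(0.2650) = 0.3220
adj(I−A) = Cᵀ =
  [ 0.5750   0.2300   0.1150]
  [ 0.0600   0.5000   0.0400]
  [ 0.2650   0.3300   0.4450]
(I − A)⁻¹ = adj(I−A) / det(I−A) ≈
  [   1.7857     0.7143     0.3571]
  [   0.1863     1.5528     0.1242]
  [   0.8230     1.0248     1.3820]
First solve x = (I − A)⁻¹ d = adj(I−A)·d / det(I−A); in particular x_3 = (0.2650·65 + 0.3300·85 + 0.4450·50) / 0.3220 = 67.525 / 0.3220 ≈ 209.7050.
Intermediate flow from 3 to 3: z_33 = a_33 · x_3 = 0.15 × 67.525 / 0.3220 = 10.12875 / 0.3220 ≈ 31.46.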